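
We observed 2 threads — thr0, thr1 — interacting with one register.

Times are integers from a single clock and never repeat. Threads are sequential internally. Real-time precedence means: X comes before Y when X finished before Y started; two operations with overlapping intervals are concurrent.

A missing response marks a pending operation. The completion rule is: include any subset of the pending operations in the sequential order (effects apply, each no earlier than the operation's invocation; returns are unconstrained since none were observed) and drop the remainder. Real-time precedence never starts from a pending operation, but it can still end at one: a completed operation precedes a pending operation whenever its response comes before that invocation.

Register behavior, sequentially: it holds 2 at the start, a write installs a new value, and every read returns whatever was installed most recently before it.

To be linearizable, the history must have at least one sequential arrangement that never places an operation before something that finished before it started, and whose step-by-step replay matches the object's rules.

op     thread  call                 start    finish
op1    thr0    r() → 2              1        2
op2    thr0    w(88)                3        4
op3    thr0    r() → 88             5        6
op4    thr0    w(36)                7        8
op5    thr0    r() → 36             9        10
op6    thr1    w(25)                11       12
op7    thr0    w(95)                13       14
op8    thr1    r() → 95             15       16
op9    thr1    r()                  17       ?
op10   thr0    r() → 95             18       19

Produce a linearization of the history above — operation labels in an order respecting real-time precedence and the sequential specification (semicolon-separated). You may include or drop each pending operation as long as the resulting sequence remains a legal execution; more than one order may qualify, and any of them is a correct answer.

step 1: op1 r() → 2 — value 2
step 2: op2 w(88) — value 88
step 3: op3 r() → 88 — value 88
step 4: op4 w(36) — value 36
step 5: op5 r() → 36 — value 36
step 6: op6 w(25) — value 25
step 7: op7 w(95) — value 95
step 8: op8 r() → 95 — value 95
step 9: op9 r() (pending, included) — value 95
step 10: op10 r() → 95 — value 95

op1; op2; op3; op4; op5; op6; op7; op8; op9; op10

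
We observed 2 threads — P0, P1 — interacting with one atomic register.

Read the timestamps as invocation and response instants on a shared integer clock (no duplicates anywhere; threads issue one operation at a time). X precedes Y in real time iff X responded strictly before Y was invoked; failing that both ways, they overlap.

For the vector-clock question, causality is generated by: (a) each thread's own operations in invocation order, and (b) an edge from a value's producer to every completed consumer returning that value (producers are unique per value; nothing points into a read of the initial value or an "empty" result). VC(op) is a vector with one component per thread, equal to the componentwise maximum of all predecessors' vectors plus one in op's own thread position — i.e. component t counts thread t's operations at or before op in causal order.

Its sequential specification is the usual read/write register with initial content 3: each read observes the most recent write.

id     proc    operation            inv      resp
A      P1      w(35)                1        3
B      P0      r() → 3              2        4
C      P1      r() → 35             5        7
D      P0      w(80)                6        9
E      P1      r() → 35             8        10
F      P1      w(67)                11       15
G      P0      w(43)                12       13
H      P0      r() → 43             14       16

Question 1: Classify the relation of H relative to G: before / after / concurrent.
Answer: after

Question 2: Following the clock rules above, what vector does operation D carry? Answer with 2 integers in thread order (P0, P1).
Answer: (2, 0)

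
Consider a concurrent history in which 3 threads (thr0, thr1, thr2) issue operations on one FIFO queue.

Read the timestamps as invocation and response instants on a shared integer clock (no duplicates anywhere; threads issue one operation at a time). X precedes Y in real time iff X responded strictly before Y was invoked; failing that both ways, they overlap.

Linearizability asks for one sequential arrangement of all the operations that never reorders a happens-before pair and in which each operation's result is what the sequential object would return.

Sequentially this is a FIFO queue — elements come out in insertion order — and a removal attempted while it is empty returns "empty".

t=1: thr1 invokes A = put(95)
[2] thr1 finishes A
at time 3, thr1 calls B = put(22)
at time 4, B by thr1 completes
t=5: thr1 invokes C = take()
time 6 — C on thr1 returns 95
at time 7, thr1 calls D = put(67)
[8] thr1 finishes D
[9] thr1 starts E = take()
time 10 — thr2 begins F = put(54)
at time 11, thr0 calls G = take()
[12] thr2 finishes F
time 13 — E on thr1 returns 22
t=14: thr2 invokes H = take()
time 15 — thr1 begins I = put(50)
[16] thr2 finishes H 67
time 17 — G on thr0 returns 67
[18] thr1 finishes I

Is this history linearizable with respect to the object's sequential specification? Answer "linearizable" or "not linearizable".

not linearizable

events 1..16 are fine; event 17 — the response of G at time 17 — makes the prefix non-linearizable
no legal order exists: 8 real-time-consistent candidates over 8 completed FIFO queue operations, all rejected
completion choices over the 1 pending operation (I) were checked; none helps
one such order, A, B, C, D, E, F, G, H (pending dropped), breaks at step 8 where H take() → 67 is illegal
one such order, A, B, C, D, E, F, H, G (pending dropped), breaks at step 8 where G take() → 67 is illegal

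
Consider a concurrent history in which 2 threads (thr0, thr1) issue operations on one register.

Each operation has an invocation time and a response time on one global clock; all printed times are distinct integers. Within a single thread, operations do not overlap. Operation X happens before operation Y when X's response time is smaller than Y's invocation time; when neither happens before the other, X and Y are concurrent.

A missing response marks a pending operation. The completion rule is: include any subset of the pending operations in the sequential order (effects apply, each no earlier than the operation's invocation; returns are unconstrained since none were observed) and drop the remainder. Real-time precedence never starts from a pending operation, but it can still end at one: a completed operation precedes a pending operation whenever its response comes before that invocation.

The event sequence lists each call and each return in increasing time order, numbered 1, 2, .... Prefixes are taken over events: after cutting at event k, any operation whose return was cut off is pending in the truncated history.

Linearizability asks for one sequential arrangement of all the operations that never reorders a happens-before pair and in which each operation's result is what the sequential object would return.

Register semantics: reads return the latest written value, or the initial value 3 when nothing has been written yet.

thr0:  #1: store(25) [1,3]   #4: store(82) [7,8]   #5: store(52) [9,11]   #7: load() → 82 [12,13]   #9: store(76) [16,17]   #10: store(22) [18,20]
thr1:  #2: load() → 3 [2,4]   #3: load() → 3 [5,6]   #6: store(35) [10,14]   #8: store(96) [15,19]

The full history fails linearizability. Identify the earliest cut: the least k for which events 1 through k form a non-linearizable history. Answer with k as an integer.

6

events 1..5 are still linearizable — one witness is #2, #1:
after step 1 (#2 load() → 3): value 3
after step 2 (#1 store(25)): value 25
with event 6 included (#3 responding at time 6), all real-time-consistent orders fail
e.g. #1, #2, #3: illegal at step 2, since #2 load() → 3 cannot apply there
e.g. #2, #1, #3: illegal at step 3, since #3 load() → 3 cannot apply there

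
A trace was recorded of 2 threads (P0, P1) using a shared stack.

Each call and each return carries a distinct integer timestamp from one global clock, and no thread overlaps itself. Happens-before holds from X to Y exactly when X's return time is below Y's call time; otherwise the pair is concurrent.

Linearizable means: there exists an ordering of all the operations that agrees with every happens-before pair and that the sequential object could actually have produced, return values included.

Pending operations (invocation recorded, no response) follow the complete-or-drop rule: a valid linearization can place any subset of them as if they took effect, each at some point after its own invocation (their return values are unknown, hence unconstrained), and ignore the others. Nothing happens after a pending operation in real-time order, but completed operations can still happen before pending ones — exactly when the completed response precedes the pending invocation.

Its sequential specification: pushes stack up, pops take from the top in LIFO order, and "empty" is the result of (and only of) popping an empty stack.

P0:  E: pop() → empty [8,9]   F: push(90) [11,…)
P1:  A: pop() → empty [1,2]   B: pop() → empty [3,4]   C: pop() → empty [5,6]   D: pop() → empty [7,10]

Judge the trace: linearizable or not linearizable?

linearizable

one valid linearization: A, B, C, D, E
after step 1 (A pop() → empty): stack <>
after step 2 (B pop() → empty): stack <>
after step 3 (C pop() → empty): stack <>
after step 4 (D pop() → empty): stack <>
after step 5 (E pop() → empty): stack <>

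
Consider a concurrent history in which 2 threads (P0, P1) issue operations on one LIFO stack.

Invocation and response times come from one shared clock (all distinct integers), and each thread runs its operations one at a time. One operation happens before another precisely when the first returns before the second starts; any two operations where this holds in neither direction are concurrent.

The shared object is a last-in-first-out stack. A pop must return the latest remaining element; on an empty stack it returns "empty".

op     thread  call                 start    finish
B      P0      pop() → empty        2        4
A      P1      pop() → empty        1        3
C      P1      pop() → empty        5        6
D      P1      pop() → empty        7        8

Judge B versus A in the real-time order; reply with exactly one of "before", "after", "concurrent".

B spans [2,4], A spans [1,3]
the intervals overlap in both directions

concurrent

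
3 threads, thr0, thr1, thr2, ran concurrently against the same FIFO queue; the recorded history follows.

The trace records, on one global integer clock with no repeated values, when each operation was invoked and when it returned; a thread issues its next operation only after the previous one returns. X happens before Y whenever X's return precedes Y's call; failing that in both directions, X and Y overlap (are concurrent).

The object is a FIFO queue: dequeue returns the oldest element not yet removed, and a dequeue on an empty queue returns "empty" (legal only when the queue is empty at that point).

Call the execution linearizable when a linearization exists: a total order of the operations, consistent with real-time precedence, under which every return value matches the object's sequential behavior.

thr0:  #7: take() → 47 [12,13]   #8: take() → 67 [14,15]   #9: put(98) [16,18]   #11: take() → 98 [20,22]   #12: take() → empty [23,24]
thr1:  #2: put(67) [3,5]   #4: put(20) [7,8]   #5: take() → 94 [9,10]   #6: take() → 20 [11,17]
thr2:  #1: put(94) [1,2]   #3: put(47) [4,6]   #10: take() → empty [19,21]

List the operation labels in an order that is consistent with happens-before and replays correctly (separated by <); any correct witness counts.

#1 < #3 < #2 < #4 < #5 < #7 < #8 < #6 < #9 < #11 < #10 < #12

step 1: #1 put(94) — queue <94>
step 2: #3 put(47) — queue <94,47>
step 3: #2 put(67) — queue <94,47,67>
step 4: #4 put(20) — queue <94,47,67,20>
step 5: #5 take() → 94 — queue <47,67,20>
step 6: #7 take() → 47 — queue <67,20>
step 7: #8 take() → 67 — queue <20>
step 8: #6 take() → 20 — queue <>
step 9: #9 put(98) — queue <98>
step 10: #11 take() → 98 — queue <>
step 11: #10 take() → empty — queue <>
step 12: #12 take() → empty — queue <>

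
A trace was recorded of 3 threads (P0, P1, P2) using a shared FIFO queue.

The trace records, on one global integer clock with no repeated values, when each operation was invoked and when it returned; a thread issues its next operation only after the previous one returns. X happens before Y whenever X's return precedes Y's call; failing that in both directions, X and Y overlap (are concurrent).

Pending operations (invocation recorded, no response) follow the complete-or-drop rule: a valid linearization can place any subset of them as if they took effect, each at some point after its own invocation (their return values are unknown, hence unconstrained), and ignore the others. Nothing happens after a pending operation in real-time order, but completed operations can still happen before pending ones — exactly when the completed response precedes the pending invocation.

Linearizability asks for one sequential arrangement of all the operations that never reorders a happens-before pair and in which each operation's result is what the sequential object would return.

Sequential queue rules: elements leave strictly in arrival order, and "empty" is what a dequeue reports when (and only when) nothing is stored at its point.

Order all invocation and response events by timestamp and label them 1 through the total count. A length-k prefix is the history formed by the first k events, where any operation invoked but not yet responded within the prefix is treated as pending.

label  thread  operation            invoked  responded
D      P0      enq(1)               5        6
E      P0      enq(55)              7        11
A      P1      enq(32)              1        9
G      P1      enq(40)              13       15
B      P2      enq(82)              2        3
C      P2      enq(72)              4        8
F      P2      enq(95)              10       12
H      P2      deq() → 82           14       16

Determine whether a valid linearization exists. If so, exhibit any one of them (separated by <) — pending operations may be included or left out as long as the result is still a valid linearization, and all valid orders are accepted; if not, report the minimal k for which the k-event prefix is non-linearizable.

linearizable — witness: B < A < C < D < E < F < G < H

1. B enq(82), leaving queue <82>
2. A enq(32), leaving queue <82,32>
3. C enq(72), leaving queue <82,32,72>
4. D enq(1), leaving queue <82,32,72,1>
5. E enq(55), leaving queue <82,32,72,1,55>
6. F enq(95), leaving queue <82,32,72,1,55,95>
7. G enq(40), leaving queue <82,32,72,1,55,95,40>
8. H deq() → 82, leaving queue <32,72,1,55,95,40>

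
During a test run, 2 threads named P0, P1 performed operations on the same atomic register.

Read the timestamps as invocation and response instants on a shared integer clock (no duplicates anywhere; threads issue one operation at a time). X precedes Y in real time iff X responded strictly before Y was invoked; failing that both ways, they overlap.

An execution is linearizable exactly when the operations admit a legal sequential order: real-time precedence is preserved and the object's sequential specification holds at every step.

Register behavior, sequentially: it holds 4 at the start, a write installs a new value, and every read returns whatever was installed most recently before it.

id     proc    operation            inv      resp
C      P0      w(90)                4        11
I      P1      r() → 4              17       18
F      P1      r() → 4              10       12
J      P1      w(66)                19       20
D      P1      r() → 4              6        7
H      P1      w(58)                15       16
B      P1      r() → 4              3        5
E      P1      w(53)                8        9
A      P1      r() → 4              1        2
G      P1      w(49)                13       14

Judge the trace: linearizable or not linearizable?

cut after 11 events: linearizable; cut after 12 events (F responds, time 12): not linearizable
no legal order exists: 5 real-time-consistent candidates over 6 completed atomic register operations, all rejected
one such order, A, B, C, D, E, F, breaks at step 4 where D r() → 4 is illegal
one such order, A, B, D, C, E, F, breaks at step 6 where F r() → 4 is illegal

not linearizable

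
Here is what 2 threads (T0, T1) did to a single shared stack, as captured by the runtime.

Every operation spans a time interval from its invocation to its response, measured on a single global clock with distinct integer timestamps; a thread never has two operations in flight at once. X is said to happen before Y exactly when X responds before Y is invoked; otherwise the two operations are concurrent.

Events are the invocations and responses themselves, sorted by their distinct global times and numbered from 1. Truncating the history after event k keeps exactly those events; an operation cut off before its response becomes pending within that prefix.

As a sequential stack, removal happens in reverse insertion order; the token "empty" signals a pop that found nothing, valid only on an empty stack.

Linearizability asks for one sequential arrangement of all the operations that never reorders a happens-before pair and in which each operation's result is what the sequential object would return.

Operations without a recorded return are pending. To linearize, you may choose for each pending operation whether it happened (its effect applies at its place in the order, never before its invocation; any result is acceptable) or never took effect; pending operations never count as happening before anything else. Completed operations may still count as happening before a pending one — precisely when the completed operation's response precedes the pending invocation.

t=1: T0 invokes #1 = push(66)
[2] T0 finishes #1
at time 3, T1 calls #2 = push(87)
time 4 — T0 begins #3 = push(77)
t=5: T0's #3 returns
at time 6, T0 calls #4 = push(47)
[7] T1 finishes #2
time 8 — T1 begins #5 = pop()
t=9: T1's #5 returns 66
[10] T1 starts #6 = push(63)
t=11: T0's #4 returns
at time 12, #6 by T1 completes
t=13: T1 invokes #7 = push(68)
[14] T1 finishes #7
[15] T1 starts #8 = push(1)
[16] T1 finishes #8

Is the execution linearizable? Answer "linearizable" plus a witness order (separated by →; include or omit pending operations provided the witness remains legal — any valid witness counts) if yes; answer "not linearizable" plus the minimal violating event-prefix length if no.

prefix check: 1..8 passes, 1..9 fails once #5's time-9 response joins
2 orders of the 4 completed stack ops respect real time; none is legal
completion choices over the 1 pending operation (#4) were checked; none helps
sample order #1, #2, #3, #5 (pending dropped) stalls at step 4 — #5 pop() → 66 has no legal effect
sample order #1, #3, #2, #5 (pending dropped) stalls at step 4 — #5 pop() → 66 has no legal effect

not linearizable — minimal violating prefix: 9 events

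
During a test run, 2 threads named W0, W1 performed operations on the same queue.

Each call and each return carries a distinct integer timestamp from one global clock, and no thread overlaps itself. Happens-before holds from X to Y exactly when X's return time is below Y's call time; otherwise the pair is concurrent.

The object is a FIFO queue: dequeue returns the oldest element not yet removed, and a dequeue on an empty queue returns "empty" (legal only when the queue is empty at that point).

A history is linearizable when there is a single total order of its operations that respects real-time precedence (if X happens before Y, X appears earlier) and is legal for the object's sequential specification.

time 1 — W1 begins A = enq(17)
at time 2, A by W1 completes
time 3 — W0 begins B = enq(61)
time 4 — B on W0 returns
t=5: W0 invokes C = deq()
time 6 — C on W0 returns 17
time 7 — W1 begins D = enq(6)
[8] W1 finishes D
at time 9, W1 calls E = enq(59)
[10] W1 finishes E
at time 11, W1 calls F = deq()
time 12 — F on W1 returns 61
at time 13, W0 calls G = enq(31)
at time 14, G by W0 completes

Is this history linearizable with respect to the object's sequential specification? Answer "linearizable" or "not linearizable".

linearizable

one valid linearization: A, B, C, D, E, F, G
1. A enq(17), leaving queue <17>
2. B enq(61), leaving queue <17,61>
3. C deq() → 17, leaving queue <61>
4. D enq(6), leaving queue <61,6>
5. E enq(59), leaving queue <61,6,59>
6. F deq() → 61, leaving queue <6,59>
7. G enq(31), leaving queue <6,59,31>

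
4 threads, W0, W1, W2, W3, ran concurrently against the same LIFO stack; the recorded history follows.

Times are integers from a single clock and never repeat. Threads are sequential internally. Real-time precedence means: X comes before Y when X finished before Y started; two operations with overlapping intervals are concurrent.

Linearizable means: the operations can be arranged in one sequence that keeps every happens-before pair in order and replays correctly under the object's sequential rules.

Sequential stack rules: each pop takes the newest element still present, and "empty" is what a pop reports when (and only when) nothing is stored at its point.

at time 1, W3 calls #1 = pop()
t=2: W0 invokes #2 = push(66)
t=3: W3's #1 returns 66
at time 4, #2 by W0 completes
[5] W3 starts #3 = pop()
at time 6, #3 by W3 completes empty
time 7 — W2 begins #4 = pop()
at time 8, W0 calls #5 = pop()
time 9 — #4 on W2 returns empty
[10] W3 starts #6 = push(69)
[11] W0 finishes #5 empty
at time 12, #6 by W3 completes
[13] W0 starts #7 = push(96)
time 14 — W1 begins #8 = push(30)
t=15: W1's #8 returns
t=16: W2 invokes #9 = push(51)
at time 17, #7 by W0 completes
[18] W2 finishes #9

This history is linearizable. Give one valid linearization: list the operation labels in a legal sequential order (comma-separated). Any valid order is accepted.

after step 1 (#2 push(66)): stack <66>
after step 2 (#1 pop() → 66): stack <>
after step 3 (#3 pop() → empty): stack <>
after step 4 (#4 pop() → empty): stack <>
after step 5 (#5 pop() → empty): stack <>
after step 6 (#6 push(69)): stack <69>
after step 7 (#7 push(96)): stack <69,96>
after step 8 (#8 push(30)): stack <69,96,30>
after step 9 (#9 push(51)): stack <69,96,30,51>

#2, #1, #3, #4, #5, #6, #7, #8, #9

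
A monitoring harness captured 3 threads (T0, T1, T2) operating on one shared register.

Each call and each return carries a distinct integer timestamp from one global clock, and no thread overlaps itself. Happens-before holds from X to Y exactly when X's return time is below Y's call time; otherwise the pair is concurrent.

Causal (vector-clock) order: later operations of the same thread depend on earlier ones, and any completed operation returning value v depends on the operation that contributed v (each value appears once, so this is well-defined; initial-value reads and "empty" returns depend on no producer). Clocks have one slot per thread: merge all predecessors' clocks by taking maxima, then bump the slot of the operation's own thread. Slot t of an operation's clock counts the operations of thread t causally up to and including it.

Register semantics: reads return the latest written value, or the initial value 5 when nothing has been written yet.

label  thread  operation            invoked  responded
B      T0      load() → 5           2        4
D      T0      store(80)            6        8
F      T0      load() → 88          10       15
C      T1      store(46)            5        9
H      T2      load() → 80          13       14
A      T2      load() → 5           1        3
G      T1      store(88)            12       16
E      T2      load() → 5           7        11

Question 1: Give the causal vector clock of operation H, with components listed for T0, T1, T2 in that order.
(2, 0, 3)

A, invoked 1, has no incoming edges; only T2's bump applies → (0, 0, 1)
C, invoked 5, has no incoming edges; only T1's bump applies → (0, 1, 0)
B, invoked 2, has no incoming edges; only T0's bump applies → (1, 0, 0)
E, invoked 7, takes VC(A)=(0, 0, 1) under max, adds 1 for T2 → (0, 0, 2)
G, invoked 12, takes VC(C)=(0, 1, 0) under max, adds 1 for T1 → (0, 2, 0)
D, invoked 6, takes VC(B)=(1, 0, 0) under max, adds 1 for T0 → (2, 0, 0)
H, invoked 13, takes VC(D)=(2, 0, 0), VC(E)=(0, 0, 2) under max, adds 1 for T2 → (2, 0, 3)
F, invoked 10, takes VC(D)=(2, 0, 0), VC(G)=(0, 2, 0) under max, adds 1 for T0 → (3, 2, 0)
target: VC(H) = (2, 0, 3)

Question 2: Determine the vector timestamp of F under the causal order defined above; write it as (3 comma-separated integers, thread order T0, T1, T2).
(3, 2, 0)

root op A, invoked 1: fresh clock plus T2's own tick → (0, 0, 1)
root op C, invoked 5: fresh clock plus T1's own tick → (0, 1, 0)
root op B, invoked 2: fresh clock plus T0's own tick → (1, 0, 0)
merge at E (invoked 7): VC(A)=(0, 0, 1), own-thread bump on T2 → (0, 0, 2)
merge at G (invoked 12): VC(C)=(0, 1, 0), own-thread bump on T1 → (0, 2, 0)
merge at D (invoked 6): VC(B)=(1, 0, 0), own-thread bump on T0 → (2, 0, 0)
merge at H (invoked 13): VC(D)=(2, 0, 0), VC(E)=(0, 0, 2), own-thread bump on T2 → (2, 0, 3)
merge at F (invoked 10): VC(D)=(2, 0, 0), VC(G)=(0, 2, 0), own-thread bump on T0 → (3, 2, 0)
target: VC(F) = (3, 2, 0)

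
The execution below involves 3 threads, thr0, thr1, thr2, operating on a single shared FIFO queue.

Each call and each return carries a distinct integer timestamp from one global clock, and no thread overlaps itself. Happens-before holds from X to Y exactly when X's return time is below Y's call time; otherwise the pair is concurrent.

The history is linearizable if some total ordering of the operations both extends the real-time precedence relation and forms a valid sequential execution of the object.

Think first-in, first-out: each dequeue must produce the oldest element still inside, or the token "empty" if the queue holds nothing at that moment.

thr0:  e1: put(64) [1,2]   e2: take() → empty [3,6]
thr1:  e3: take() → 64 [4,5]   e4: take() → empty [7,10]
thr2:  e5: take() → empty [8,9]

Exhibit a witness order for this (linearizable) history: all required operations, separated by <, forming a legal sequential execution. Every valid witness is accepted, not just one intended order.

e1 < e3 < e2 < e4 < e5

1. e1 put(64), leaving queue <64>
2. e3 take() → 64, leaving queue <>
3. e2 take() → empty, leaving queue <>
4. e4 take() → empty, leaving queue <>
5. e5 take() → empty, leaving queue <>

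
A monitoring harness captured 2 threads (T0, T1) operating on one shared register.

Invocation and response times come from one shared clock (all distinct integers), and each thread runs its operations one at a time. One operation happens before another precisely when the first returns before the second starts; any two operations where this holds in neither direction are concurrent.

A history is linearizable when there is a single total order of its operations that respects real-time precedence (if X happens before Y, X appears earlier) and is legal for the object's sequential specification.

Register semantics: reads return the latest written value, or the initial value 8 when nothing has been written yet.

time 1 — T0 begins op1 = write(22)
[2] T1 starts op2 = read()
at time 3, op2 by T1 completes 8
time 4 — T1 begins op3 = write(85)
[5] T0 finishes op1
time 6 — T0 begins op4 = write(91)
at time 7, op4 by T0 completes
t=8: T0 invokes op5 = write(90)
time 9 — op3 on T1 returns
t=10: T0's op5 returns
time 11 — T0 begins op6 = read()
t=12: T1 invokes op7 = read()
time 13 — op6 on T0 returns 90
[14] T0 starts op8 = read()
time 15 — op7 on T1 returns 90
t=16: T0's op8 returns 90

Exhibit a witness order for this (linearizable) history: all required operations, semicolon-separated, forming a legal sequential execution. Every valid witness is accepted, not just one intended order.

after step 1 (op2 read() → 8): value 8
after step 2 (op1 write(22)): value 22
after step 3 (op3 write(85)): value 85
after step 4 (op4 write(91)): value 91
after step 5 (op5 write(90)): value 90
after step 6 (op6 read() → 90): value 90
after step 7 (op7 read() → 90): value 90
after step 8 (op8 read() → 90): value 90

op2; op1; op3; op4; op5; op6; op7; op8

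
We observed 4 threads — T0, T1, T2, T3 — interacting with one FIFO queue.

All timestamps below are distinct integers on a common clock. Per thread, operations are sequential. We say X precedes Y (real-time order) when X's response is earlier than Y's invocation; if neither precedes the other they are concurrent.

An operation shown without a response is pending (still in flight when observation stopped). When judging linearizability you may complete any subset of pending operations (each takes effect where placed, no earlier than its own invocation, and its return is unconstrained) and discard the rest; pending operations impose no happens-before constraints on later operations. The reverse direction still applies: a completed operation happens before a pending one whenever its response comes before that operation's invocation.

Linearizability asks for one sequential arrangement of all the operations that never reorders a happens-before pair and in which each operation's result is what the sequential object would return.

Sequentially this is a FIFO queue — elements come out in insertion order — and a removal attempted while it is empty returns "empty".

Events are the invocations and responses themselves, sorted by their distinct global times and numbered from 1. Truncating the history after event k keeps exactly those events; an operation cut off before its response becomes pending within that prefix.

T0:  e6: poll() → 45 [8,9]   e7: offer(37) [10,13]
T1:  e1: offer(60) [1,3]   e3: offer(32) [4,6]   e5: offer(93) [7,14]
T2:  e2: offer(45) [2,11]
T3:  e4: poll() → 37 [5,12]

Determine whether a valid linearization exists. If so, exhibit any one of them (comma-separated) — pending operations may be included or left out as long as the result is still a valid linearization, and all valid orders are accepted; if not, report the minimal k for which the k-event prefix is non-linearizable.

cut after 11 events: linearizable; cut after 12 events (e4 responds, time 12): not linearizable
checked exhaustively: 15 real-time-consistent orders of 5 completed operations, zero legal FIFO queue replays
no completion choice of the 2 pending operations (e5, e7) rescues it — every subset was tried
sample order e1, e2, e3, e4, e6 (pending dropped) stalls at step 4 — e4 poll() → 37 has no legal effect
sample order e1, e2, e3, e6, e4 (pending dropped) stalls at step 4 — e6 poll() → 45 has no legal effect

not linearizable — minimal violating prefix: 12 events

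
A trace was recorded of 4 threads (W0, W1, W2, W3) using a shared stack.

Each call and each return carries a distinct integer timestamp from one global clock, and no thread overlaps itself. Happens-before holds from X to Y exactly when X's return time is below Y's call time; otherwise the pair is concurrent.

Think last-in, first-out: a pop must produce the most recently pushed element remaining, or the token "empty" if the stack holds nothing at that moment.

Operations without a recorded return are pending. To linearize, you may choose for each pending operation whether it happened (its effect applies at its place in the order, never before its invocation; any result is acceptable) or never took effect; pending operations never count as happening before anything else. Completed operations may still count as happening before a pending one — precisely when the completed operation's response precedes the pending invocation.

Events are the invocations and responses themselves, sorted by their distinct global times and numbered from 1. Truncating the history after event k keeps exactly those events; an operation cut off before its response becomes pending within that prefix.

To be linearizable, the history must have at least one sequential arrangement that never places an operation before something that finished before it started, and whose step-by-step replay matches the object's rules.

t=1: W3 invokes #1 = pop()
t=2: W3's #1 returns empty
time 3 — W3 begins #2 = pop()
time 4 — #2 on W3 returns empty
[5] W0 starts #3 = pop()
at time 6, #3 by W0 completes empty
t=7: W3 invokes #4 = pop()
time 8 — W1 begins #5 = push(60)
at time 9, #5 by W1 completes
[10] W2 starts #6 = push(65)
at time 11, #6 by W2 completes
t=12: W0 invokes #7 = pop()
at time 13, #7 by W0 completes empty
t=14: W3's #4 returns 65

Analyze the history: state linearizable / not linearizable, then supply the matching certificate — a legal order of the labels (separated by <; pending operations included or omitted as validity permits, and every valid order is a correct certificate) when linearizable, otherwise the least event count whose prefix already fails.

not linearizable — minimal violating prefix: 13 events

cut after 12 events: linearizable; cut after 13 events (#7 responds, time 13): not linearizable
the completed operations (6 total) allow one real-time order; the stack replay rejects it
no completion choice of the 1 pending operation (#4) rescues it — every subset was tried
one such order, #1, #2, #3, #5, #6, #7 (pending dropped), breaks at step 6 where #7 pop() → empty is illegal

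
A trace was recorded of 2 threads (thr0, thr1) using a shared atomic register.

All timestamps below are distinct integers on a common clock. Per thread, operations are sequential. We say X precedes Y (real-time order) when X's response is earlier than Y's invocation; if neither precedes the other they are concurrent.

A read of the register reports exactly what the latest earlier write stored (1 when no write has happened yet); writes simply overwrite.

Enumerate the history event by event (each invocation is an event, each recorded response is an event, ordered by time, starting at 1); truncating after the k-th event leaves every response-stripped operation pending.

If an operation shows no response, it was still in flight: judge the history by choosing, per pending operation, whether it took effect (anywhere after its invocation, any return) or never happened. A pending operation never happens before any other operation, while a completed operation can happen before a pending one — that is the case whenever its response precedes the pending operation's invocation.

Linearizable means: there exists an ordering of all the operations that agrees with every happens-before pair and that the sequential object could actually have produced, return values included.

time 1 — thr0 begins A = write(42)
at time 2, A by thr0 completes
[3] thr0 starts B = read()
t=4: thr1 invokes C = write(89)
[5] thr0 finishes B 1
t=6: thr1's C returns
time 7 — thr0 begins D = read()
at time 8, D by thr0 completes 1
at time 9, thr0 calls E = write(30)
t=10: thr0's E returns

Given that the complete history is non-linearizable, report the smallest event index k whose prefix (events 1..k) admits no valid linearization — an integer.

5

one valid order for events 1..4 is A:
after step 1 (A write(42)): value 42
include event 5 — B responding at 5 — and every candidate order breaks
every completion of the 1 pending operation (C) was checked; none linearizes
for example A, B (pending dropped) fails at step 2: B read() → 1 is not legal there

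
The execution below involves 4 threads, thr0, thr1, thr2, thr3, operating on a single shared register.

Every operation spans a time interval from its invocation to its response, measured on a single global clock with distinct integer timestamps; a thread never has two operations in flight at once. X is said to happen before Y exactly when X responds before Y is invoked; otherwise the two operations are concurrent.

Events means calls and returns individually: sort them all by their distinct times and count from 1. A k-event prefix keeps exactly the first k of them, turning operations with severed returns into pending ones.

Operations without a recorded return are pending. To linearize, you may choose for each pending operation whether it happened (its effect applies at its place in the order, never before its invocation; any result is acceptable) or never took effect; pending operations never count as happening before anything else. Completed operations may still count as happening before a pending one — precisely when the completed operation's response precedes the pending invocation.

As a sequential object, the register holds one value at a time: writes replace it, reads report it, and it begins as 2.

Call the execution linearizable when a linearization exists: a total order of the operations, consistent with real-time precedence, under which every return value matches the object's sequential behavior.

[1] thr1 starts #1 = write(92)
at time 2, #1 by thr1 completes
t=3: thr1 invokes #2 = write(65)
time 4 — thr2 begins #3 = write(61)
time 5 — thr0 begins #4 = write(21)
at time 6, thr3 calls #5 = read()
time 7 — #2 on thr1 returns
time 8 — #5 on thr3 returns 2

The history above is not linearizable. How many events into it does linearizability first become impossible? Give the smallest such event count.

8

events 1..7 are linearizable, e.g. via #1, #2:
step 1: #1 write(92) — value 92
step 2: #2 write(65) — value 65
at event 8 (#5's time-8 response) nothing linearizes any more
every completion of the 2 pending operations (#3, #4) was checked; none linearizes
for example #1, #2, #5 (pending dropped) fails at step 3: #5 read() → 2 is not legal there
for example #1, #5, #2 (pending dropped) fails at step 2: #5 read() → 2 is not legal there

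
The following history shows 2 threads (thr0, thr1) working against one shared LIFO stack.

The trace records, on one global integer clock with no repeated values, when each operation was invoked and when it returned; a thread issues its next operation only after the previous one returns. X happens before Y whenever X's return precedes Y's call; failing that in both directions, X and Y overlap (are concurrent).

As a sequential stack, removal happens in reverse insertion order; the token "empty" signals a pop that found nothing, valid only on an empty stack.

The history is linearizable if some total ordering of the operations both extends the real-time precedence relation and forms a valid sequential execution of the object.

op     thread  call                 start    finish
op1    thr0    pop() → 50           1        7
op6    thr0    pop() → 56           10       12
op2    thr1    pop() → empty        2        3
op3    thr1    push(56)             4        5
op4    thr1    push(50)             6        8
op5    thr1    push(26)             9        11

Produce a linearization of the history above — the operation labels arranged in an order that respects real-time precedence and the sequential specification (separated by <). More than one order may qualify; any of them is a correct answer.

step 1: op2 pop() → empty — stack <>
step 2: op3 push(56) — stack <56>
step 3: op4 push(50) — stack <56,50>
step 4: op1 pop() → 50 — stack <56>
step 5: op6 pop() → 56 — stack <>
step 6: op5 push(26) — stack <26>

op2 < op3 < op4 < op1 < op6 < op5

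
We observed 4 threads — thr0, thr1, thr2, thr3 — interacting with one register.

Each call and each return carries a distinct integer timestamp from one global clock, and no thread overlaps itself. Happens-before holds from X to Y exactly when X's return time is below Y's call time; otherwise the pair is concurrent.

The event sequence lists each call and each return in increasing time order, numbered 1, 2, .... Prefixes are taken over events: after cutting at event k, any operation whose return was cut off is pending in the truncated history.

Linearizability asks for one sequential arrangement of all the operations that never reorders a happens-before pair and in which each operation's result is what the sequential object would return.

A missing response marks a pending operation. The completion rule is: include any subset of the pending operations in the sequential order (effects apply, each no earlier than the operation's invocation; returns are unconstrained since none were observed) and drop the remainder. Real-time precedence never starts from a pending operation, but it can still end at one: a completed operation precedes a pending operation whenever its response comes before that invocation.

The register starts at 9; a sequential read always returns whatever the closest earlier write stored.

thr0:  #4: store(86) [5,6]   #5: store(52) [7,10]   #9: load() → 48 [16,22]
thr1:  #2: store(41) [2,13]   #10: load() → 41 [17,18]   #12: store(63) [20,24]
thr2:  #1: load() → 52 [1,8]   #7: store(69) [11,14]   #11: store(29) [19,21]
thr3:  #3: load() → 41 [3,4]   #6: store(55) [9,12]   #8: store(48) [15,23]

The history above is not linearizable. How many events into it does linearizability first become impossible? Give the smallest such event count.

18

events 1..17 are still linearizable — one witness is #2, #3, #4, #5, #1, #6, #7:
step 1: #2 store(41) — value 41
step 2: #3 load() → 41 — value 41
step 3: #4 store(86) — value 86
step 4: #5 store(52) — value 52
step 5: #1 load() → 52 — value 52
step 6: #6 store(55) — value 55
step 7: #7 store(69) — value 69
with event 18 included (#10 responding at time 18), all real-time-consistent orders fail
every completion of the 2 pending operations (#8, #9) was checked; none linearizes
one such order, #1, #2, #3, #4, #5, #6, #7, #10 (pending dropped), breaks at step 1 where #1 load() → 52 is illegal
one such order, #1, #2, #3, #4, #5, #7, #6, #10 (pending dropped), breaks at step 1 where #1 load() → 52 is illegal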